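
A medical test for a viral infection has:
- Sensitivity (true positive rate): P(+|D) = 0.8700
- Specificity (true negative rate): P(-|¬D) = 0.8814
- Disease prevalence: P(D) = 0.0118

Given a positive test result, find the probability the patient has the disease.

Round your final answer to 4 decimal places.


Let D = has disease, + = positive test

Given:
- P(D) = 0.0118 (prevalence)
- P(+|D) = 0.8700 (sensitivity)
- P(-|¬D) = 0.8814 (specificity)
- P(+|¬D) = 0.1186 (false positive rate = 1 - specificity)

Step 1: Find P(+)
P(+) = P(+|D)P(D) + P(+|¬D)P(¬D)
     = 0.8700 × 0.0118 + 0.1186 × 0.9882
     = 0.01026600 + 0.11720052
     = 0.12746652

Step 2: Apply Bayes' theorem for P(D|+)
P(D|+) = P(+|D)P(D) / P(+)
       = 0.01026600 / 0.12746652
       = 0.0805


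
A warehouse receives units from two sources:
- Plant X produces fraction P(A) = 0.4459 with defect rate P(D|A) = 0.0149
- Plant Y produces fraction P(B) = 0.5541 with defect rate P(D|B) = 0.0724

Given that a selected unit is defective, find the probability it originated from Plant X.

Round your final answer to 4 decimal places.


Let A = from Plant X, D = defective

Given:
- P(A) = 0.4459, P(B) = 0.5541
- P(D|A) = 0.0149, P(D|B) = 0.0724

Step 1: Find P(D)
P(D) = P(D|A)P(A) + P(D|B)P(B)
     = 0.0149 × 0.4459 + 0.0724 × 0.5541
     = 0.00664391 + 0.04011684
     = 0.04676075

Step 2: Apply Bayes' theorem
P(A|D) = P(D|A)P(A) / P(D)
       = 0.00664391 / 0.04676075
       = 0.1421


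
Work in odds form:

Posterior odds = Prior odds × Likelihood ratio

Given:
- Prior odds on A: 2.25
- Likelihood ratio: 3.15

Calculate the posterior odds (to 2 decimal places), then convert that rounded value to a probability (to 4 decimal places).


Step 1: Calculate posterior odds
Posterior odds = Prior odds × LR
               = 2.25 × 3.15
               = 7.09

Step 2: Convert to probability
P(A|E) = Posterior odds / (1 + Posterior odds)
       = 7.09 / (1 + 7.09)
       = 7.09 / 8.09
       = 0.8764

The evidence increased P(A) from 0.6923 to 0.8764.


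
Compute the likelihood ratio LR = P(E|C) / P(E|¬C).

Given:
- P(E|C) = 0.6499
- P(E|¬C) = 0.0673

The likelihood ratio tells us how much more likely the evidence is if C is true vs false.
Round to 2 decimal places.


Likelihood Ratio (LR) = P(E|C) / P(E|¬C)

LR = 0.6499 / 0.0673
   = 9.66

The evidence is 9.66 times more likely if C is true than if C is false.
Because LR exceeds 1, E is evidence for C.


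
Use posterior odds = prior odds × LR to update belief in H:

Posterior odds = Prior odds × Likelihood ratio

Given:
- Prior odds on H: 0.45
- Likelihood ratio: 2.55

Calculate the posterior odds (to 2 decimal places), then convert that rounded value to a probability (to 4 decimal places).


Step 1: Calculate posterior odds
Posterior odds = Prior odds × LR
               = 0.45 × 2.55
               = 1.15

Step 2: Convert to probability
P(H|E) = Posterior odds / (1 + Posterior odds)
       = 1.15 / (1 + 1.15)
       = 1.15 / 2.15
       = 0.5349

The evidence increased P(H) from 0.3103 to 0.5349.


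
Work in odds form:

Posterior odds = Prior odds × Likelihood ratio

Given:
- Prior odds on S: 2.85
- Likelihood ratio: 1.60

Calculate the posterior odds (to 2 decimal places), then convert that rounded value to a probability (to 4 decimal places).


Step 1: Calculate posterior odds
Posterior odds = Prior odds × LR
               = 2.85 × 1.60
               = 4.56

Step 2: Convert to probability
P(S|E) = Posterior odds / (1 + Posterior odds)
       = 4.56 / (1 + 4.56)
       = 4.56 / 5.56
       = 0.8201

The evidence increased P(S) from 0.7403 to 0.8201.


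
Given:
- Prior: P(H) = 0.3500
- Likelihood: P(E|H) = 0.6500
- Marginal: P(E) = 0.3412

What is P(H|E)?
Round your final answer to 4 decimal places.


Using Bayes' theorem:

P(H|E) = P(E|H) × P(H) / P(E)
       = 0.6500 × 0.3500 / 0.3412
       = 0.22750000 / 0.3412
       = 0.6668

The evidence strengthens our belief in H.
Prior: 0.3500 → Posterior: 0.6668


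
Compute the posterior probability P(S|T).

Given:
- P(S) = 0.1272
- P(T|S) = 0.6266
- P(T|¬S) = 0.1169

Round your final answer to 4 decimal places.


Bayes' theorem: P(S|T) = P(T|S) × P(S) / P(T)

Step 1: Calculate P(T) using law of total probability
P(T) = P(T|S)P(S) + P(T|¬S)P(¬S)
     = 0.6266 × 0.1272 + 0.1169 × 0.8728
     = 0.07970352 + 0.10203032
     = 0.18173384

Step 2: Apply Bayes' theorem
P(S|T) = P(T|S) × P(S) / P(T)
       = 0.07970352 / 0.18173384
       = 0.4386


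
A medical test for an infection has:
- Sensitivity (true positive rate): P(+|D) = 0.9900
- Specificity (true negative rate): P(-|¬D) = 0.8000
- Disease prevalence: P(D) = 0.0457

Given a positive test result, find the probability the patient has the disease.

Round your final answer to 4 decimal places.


Let D = has disease, + = positive test

Given:
- P(D) = 0.0457 (prevalence)
- P(+|D) = 0.9900 (sensitivity)
- P(-|¬D) = 0.8000 (specificity)
- P(+|¬D) = 0.2000 (false positive rate = 1 - specificity)

Step 1: Find P(+)
P(+) = P(+|D)P(D) + P(+|¬D)P(¬D)
     = 0.9900 × 0.0457 + 0.2000 × 0.9543
     = 0.04524300 + 0.19086000
     = 0.23610300

Step 2: Apply Bayes' theorem for P(D|+)
P(D|+) = P(+|D)P(D) / P(+)
       = 0.04524300 / 0.23610300
       = 0.1916


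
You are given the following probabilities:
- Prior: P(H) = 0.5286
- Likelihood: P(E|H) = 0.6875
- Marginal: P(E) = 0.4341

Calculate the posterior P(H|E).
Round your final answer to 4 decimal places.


Using Bayes' theorem:

P(H|E) = P(E|H) × P(H) / P(E)
       = 0.6875 × 0.5286 / 0.4341
       = 0.36341250 / 0.4341
       = 0.8372

The evidence strengthens our belief in H.
Prior: 0.5286 → Posterior: 0.8372


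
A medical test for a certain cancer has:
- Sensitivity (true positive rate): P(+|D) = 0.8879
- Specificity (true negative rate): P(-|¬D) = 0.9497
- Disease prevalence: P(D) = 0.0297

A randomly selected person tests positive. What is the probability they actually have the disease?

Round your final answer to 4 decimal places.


Let D = has disease, + = positive test

Given:
- P(D) = 0.0297 (prevalence)
- P(+|D) = 0.8879 (sensitivity)
- P(-|¬D) = 0.9497 (specificity)
- P(+|¬D) = 0.0503 (false positive rate = 1 - specificity)

Step 1: Find P(+)
P(+) = P(+|D)P(D) + P(+|¬D)P(¬D)
     = 0.8879 × 0.0297 + 0.0503 × 0.9703
     = 0.02637063 + 0.04880609
     = 0.07517672

Step 2: Apply Bayes' theorem for P(D|+)
P(D|+) = P(+|D)P(D) / P(+)
       = 0.02637063 / 0.07517672
       = 0.3508


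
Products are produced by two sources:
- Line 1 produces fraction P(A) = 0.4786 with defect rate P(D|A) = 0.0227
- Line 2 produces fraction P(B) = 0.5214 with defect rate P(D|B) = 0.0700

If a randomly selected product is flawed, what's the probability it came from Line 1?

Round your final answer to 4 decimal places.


Let A = from Line 1, D = flawed

Given:
- P(A) = 0.4786, P(B) = 0.5214
- P(D|A) = 0.0227, P(D|B) = 0.0700

Step 1: Find P(D)
P(D) = P(D|A)P(A) + P(D|B)P(B)
     = 0.0227 × 0.4786 + 0.0700 × 0.5214
     = 0.01086422 + 0.03649800
     = 0.04736222

Step 2: Apply Bayes' theorem
P(A|D) = P(D|A)P(A) / P(D)
       = 0.01086422 / 0.04736222
       = 0.2294


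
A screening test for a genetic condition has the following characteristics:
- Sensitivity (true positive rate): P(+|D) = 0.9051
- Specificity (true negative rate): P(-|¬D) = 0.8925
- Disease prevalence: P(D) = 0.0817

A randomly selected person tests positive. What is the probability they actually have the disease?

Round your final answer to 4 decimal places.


Let D = has disease, + = positive test

Given:
- P(D) = 0.0817 (prevalence)
- P(+|D) = 0.9051 (sensitivity)
- P(-|¬D) = 0.8925 (specificity)
- P(+|¬D) = 0.1075 (false positive rate = 1 - specificity)

Step 1: Find P(+)
P(+) = P(+|D)P(D) + P(+|¬D)P(¬D)
     = 0.9051 × 0.0817 + 0.1075 × 0.9183
     = 0.07394667 + 0.09871725
     = 0.17266392

Step 2: Apply Bayes' theorem for P(D|+)
P(D|+) = P(+|D)P(D) / P(+)
       = 0.07394667 / 0.17266392
       = 0.4283


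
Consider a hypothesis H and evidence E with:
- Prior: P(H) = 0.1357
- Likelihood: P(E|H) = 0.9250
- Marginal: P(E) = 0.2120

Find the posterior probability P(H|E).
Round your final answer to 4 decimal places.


Using Bayes' theorem:

P(H|E) = P(E|H) × P(H) / P(E)
       = 0.9250 × 0.1357 / 0.2120
       = 0.12552250 / 0.2120
       = 0.5921

The evidence strengthens our belief in H.
Prior: 0.1357 → Posterior: 0.5921


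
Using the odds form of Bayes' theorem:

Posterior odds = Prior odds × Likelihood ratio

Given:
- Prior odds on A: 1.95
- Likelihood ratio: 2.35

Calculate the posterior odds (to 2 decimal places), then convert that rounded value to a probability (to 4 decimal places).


Step 1: Calculate posterior odds
Posterior odds = Prior odds × LR
               = 1.95 × 2.35
               = 4.58

Step 2: Convert to probability
P(A|E) = Posterior odds / (1 + Posterior odds)
       = 4.58 / (1 + 4.58)
       = 4.58 / 5.58
       = 0.8208

The evidence increased P(A) from 0.6610 to 0.8208.


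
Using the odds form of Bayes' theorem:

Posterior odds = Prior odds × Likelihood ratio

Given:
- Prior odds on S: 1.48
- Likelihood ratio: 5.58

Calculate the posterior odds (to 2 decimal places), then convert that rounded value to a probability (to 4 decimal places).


Step 1: Calculate posterior odds
Posterior odds = Prior odds × LR
               = 1.48 × 5.58
               = 8.26

Step 2: Convert to probability
P(S|E) = Posterior odds / (1 + Posterior odds)
       = 8.26 / (1 + 8.26)
       = 8.26 / 9.26
       = 0.8920

The evidence increased P(S) from 0.5968 to 0.8920.


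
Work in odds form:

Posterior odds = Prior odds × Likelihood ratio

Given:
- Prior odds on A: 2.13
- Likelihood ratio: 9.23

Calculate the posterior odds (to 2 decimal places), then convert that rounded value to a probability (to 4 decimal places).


Step 1: Calculate posterior odds
Posterior odds = Prior odds × LR
               = 2.13 × 9.23
               = 19.66

Step 2: Convert to probability
P(A|E) = Posterior odds / (1 + Posterior odds)
       = 19.66 / (1 + 19.66)
       = 19.66 / 20.66
       = 0.9516

The evidence increased P(A) from 0.6805 to 0.9516.


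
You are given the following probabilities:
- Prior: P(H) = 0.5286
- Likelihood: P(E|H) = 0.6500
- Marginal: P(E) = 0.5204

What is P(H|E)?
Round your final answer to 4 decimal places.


Using Bayes' theorem:

P(H|E) = P(E|H) × P(H) / P(E)
       = 0.6500 × 0.5286 / 0.5204
       = 0.34359000 / 0.5204
       = 0.6602

The evidence strengthens our belief in H.
Prior: 0.5286 → Posterior: 0.6602


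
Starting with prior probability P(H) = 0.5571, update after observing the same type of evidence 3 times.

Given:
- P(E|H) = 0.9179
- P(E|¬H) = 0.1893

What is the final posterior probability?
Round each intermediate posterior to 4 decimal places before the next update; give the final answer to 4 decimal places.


Sequential Bayesian updating:

Initial prior: P(H) = 0.5571

Update 1:
  P(E) = 0.9179 × 0.5571 + 0.1893 × 0.4429 = 0.51136209 + 0.08384097 = 0.59520306
  P(H|E) = 0.51136209 / 0.59520306 = 0.8591

Update 2:
  P(E) = 0.9179 × 0.8591 + 0.1893 × 0.1409 = 0.78856789 + 0.02667237 = 0.81524026
  P(H|E) = 0.78856789 / 0.81524026 = 0.9673

Update 3:
  P(E) = 0.9179 × 0.9673 + 0.1893 × 0.0327 = 0.88788467 + 0.00619011 = 0.89407478
  P(H|E) = 0.88788467 / 0.89407478 = 0.9931

Final posterior: 0.9931


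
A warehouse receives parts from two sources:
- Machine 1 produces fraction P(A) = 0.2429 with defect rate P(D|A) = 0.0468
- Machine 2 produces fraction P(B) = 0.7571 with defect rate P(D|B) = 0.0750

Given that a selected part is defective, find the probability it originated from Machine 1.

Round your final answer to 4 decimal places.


Let A = from Machine 1, D = defective

Given:
- P(A) = 0.2429, P(B) = 0.7571
- P(D|A) = 0.0468, P(D|B) = 0.0750

Step 1: Find P(D)
P(D) = P(D|A)P(A) + P(D|B)P(B)
     = 0.0468 × 0.2429 + 0.0750 × 0.7571
     = 0.01136772 + 0.05678250
     = 0.06815022

Step 2: Apply Bayes' theorem
P(A|D) = P(D|A)P(A) / P(D)
       = 0.01136772 / 0.06815022
       = 0.1668


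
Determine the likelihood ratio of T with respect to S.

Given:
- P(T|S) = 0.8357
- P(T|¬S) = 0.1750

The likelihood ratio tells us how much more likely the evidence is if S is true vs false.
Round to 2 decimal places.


Likelihood Ratio (LR) = P(T|S) / P(T|¬S)

LR = 0.8357 / 0.1750
   = 4.78

The evidence is 4.78 times more likely if S is true than if S is false.
Because LR exceeds 1, T is evidence for S.


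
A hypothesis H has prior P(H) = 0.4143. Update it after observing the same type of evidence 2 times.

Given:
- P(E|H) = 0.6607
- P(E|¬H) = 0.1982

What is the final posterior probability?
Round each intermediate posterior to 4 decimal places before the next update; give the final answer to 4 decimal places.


Sequential Bayesian updating:

Initial prior: P(H) = 0.4143

Update 1:
  P(E) = 0.6607 × 0.4143 + 0.1982 × 0.5857 = 0.27372801 + 0.11608574 = 0.38981375
  P(H|E) = 0.27372801 / 0.38981375 = 0.7022

Update 2:
  P(E) = 0.6607 × 0.7022 + 0.1982 × 0.2978 = 0.46394354 + 0.05902396 = 0.52296750
  P(H|E) = 0.46394354 / 0.52296750 = 0.8871

Final posterior: 0.8871


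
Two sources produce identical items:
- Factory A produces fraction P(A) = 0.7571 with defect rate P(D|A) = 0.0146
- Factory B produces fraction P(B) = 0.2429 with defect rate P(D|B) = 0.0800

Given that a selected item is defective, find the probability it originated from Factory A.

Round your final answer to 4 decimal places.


Let A = from Factory A, D = defective

Given:
- P(A) = 0.7571, P(B) = 0.2429
- P(D|A) = 0.0146, P(D|B) = 0.0800

Step 1: Find P(D)
P(D) = P(D|A)P(A) + P(D|B)P(B)
     = 0.0146 × 0.7571 + 0.0800 × 0.2429
     = 0.01105366 + 0.01943200
     = 0.03048566

Step 2: Apply Bayes' theorem
P(A|D) = P(D|A)P(A) / P(D)
       = 0.01105366 / 0.03048566
       = 0.3626


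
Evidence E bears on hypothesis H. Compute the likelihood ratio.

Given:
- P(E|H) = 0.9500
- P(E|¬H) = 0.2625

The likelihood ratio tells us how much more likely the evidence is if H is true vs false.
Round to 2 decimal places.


Likelihood Ratio (LR) = P(E|H) / P(E|¬H)

LR = 0.9500 / 0.2625
   = 3.62

The evidence is 3.62 times more likely if H is true than if H is false.
Because LR exceeds 1, E is evidence for H.


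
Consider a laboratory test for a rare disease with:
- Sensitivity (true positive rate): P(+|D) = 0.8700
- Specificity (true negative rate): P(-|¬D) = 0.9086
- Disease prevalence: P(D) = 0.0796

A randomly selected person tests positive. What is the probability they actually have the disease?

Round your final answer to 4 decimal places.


Let D = has disease, + = positive test

Given:
- P(D) = 0.0796 (prevalence)
- P(+|D) = 0.8700 (sensitivity)
- P(-|¬D) = 0.9086 (specificity)
- P(+|¬D) = 0.0914 (false positive rate = 1 - specificity)

Step 1: Find P(+)
P(+) = P(+|D)P(D) + P(+|¬D)P(¬D)
     = 0.8700 × 0.0796 + 0.0914 × 0.9204
     = 0.06925200 + 0.08412456
     = 0.15337656

Step 2: Apply Bayes' theorem for P(D|+)
P(D|+) = P(+|D)P(D) / P(+)
       = 0.06925200 / 0.15337656
       = 0.4515


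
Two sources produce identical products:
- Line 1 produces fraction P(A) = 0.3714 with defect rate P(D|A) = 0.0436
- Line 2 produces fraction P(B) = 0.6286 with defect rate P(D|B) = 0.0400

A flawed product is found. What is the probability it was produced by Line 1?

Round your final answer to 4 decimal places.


Let A = from Line 1, D = flawed

Given:
- P(A) = 0.3714, P(B) = 0.6286
- P(D|A) = 0.0436, P(D|B) = 0.0400

Step 1: Find P(D)
P(D) = P(D|A)P(A) + P(D|B)P(B)
     = 0.0436 × 0.3714 + 0.0400 × 0.6286
     = 0.01619304 + 0.02514400
     = 0.04133704

Step 2: Apply Bayes' theorem
P(A|D) = P(D|A)P(A) / P(D)
       = 0.01619304 / 0.04133704
       = 0.3917


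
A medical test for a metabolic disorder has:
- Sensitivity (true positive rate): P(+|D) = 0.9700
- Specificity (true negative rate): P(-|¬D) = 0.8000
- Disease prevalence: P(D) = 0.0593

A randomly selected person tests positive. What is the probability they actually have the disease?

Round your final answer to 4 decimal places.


Let D = has disease, + = positive test

Given:
- P(D) = 0.0593 (prevalence)
- P(+|D) = 0.9700 (sensitivity)
- P(-|¬D) = 0.8000 (specificity)
- P(+|¬D) = 0.2000 (false positive rate = 1 - specificity)

Step 1: Find P(+)
P(+) = P(+|D)P(D) + P(+|¬D)P(¬D)
     = 0.9700 × 0.0593 + 0.2000 × 0.9407
     = 0.05752100 + 0.18814000
     = 0.24566100

Step 2: Apply Bayes' theorem for P(D|+)
P(D|+) = P(+|D)P(D) / P(+)
       = 0.05752100 / 0.24566100
       = 0.2341


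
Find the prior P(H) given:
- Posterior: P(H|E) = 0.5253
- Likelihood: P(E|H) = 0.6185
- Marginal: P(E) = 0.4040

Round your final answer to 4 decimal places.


From Bayes' theorem: P(H|E) = P(E|H) × P(H) / P(E)

Rearranging for P(H):
P(H) = P(H|E) × P(E) / P(E|H)
     = 0.5253 × 0.4040 / 0.6185
     = 0.21222120 / 0.6185
     = 0.3431


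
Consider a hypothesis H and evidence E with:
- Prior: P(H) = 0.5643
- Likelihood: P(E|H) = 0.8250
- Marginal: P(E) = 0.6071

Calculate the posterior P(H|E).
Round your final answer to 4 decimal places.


Using Bayes' theorem:

P(H|E) = P(E|H) × P(H) / P(E)
       = 0.8250 × 0.5643 / 0.6071
       = 0.46554750 / 0.6071
       = 0.7668

The evidence strengthens our belief in H.
Prior: 0.5643 → Posterior: 0.7668


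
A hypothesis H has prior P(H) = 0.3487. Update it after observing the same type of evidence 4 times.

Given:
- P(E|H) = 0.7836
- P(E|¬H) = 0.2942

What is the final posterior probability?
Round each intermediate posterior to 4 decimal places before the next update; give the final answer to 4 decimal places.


Sequential Bayesian updating:

Initial prior: P(H) = 0.3487

Update 1:
  P(E) = 0.7836 × 0.3487 + 0.2942 × 0.6513 = 0.27324132 + 0.19161246 = 0.46485378
  P(H|E) = 0.27324132 / 0.46485378 = 0.5878

Update 2:
  P(E) = 0.7836 × 0.5878 + 0.2942 × 0.4122 = 0.46060008 + 0.12126924 = 0.58186932
  P(H|E) = 0.46060008 / 0.58186932 = 0.7916

Update 3:
  P(E) = 0.7836 × 0.7916 + 0.2942 × 0.2084 = 0.62029776 + 0.06131128 = 0.68160904
  P(H|E) = 0.62029776 / 0.68160904 = 0.9100

Update 4:
  P(E) = 0.7836 × 0.9100 + 0.2942 × 0.0900 = 0.71307600 + 0.02647800 = 0.73955400
  P(H|E) = 0.71307600 / 0.73955400 = 0.9642

Final posterior: 0.9642


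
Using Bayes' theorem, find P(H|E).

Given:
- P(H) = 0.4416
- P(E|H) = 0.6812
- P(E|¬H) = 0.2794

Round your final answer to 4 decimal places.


Bayes' theorem: P(H|E) = P(E|H) × P(H) / P(E)

Step 1: Calculate P(E) using law of total probability
P(E) = P(E|H)P(H) + P(E|¬H)P(¬H)
     = 0.6812 × 0.4416 + 0.2794 × 0.5584
     = 0.30081792 + 0.15601696
     = 0.45683488

Step 2: Apply Bayes' theorem
P(H|E) = P(E|H) × P(H) / P(E)
       = 0.30081792 / 0.45683488
       = 0.6585


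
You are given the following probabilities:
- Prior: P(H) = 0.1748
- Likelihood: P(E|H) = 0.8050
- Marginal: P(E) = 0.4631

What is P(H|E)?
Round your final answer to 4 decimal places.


Using Bayes' theorem:

P(H|E) = P(E|H) × P(H) / P(E)
       = 0.8050 × 0.1748 / 0.4631
       = 0.14071400 / 0.4631
       = 0.3039

The evidence strengthens our belief in H.
Prior: 0.1748 → Posterior: 0.3039


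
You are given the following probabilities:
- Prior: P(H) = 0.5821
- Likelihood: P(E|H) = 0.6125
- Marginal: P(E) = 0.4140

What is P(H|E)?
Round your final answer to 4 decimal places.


Using Bayes' theorem:

P(H|E) = P(E|H) × P(H) / P(E)
       = 0.6125 × 0.5821 / 0.4140
       = 0.35653625 / 0.4140
       = 0.8612

The evidence strengthens our belief in H.
Prior: 0.5821 → Posterior: 0.8612


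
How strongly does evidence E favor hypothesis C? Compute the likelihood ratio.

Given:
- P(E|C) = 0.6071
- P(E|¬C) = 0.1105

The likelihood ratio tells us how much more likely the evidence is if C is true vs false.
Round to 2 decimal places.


Likelihood Ratio (LR) = P(E|C) / P(E|¬C)

LR = 0.6071 / 0.1105
   = 5.49

The evidence is 5.49 times more likely if C is true than if C is false.
Because LR exceeds 1, E is evidence for C.


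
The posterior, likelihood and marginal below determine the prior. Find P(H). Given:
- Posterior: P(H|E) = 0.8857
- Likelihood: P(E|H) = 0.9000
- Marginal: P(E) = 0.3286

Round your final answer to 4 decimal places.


From Bayes' theorem: P(H|E) = P(E|H) × P(H) / P(E)

Rearranging for P(H):
P(H) = P(H|E) × P(E) / P(E|H)
     = 0.8857 × 0.3286 / 0.9000
     = 0.29104102 / 0.9000
     = 0.3234


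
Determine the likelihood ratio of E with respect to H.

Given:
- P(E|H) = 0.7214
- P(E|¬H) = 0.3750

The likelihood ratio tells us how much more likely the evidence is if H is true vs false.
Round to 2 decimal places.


Likelihood Ratio (LR) = P(E|H) / P(E|¬H)

LR = 0.7214 / 0.3750
   = 1.92

The evidence is 1.92 times more likely if H is true than if H is false.
LR > 1, so observing E raises the odds in favor of H.


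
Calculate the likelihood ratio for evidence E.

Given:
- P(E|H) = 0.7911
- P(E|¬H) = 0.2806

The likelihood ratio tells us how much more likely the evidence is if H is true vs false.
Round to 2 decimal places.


Likelihood Ratio (LR) = P(E|H) / P(E|¬H)

LR = 0.7911 / 0.2806
   = 2.82

The evidence is 2.82 times more likely if H is true than if H is false.
Because LR exceeds 1, E is evidence for H.


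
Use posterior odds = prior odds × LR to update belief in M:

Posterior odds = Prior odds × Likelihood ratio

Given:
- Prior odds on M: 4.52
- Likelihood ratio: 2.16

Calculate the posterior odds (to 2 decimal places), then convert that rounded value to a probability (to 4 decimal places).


Step 1: Calculate posterior odds
Posterior odds = Prior odds × LR
               = 4.52 × 2.16
               = 9.76

Step 2: Convert to probability
P(M|E) = Posterior odds / (1 + Posterior odds)
       = 9.76 / (1 + 9.76)
       = 9.76 / 10.76
       = 0.9071

The evidence increased P(M) from 0.8188 to 0.9071.


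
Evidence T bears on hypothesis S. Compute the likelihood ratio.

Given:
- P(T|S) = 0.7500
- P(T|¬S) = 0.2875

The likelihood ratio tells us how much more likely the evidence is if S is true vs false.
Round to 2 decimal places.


Likelihood Ratio (LR) = P(T|S) / P(T|¬S)

LR = 0.7500 / 0.2875
   = 2.61

The evidence is 2.61 times more likely if S is true than if S is false.
Because LR exceeds 1, T is evidence for S.


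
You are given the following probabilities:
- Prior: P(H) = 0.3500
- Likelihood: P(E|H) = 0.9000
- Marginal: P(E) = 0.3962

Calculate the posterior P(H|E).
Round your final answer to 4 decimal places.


Using Bayes' theorem:

P(H|E) = P(E|H) × P(H) / P(E)
       = 0.9000 × 0.3500 / 0.3962
       = 0.31500000 / 0.3962
       = 0.7951

The evidence strengthens our belief in H.
Prior: 0.3500 → Posterior: 0.7951


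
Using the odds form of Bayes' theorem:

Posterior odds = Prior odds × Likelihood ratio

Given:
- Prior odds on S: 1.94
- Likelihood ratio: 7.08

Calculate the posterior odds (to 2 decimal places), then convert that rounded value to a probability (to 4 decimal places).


Step 1: Calculate posterior odds
Posterior odds = Prior odds × LR
               = 1.94 × 7.08
               = 13.74

Step 2: Convert to probability
P(S|E) = Posterior odds / (1 + Posterior odds)
       = 13.74 / (1 + 13.74)
       = 13.74 / 14.74
       = 0.9322

The evidence increased P(S) from 0.6599 to 0.9322.


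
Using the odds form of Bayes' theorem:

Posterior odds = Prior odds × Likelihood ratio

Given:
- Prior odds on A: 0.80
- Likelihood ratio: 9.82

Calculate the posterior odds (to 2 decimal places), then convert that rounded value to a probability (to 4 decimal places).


Step 1: Calculate posterior odds
Posterior odds = Prior odds × LR
               = 0.80 × 9.82
               = 7.86

Step 2: Convert to probability
P(A|E) = Posterior odds / (1 + Posterior odds)
       = 7.86 / (1 + 7.86)
       = 7.86 / 8.86
       = 0.8871

The evidence increased P(A) from 0.4444 to 0.8871.


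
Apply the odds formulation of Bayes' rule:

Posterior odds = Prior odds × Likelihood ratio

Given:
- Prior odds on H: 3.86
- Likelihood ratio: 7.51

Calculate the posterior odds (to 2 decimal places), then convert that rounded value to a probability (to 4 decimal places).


Step 1: Calculate posterior odds
Posterior odds = Prior odds × LR
               = 3.86 × 7.51
               = 28.99

Step 2: Convert to probability
P(H|E) = Posterior odds / (1 + Posterior odds)
       = 28.99 / (1 + 28.99)
       = 28.99 / 29.99
       = 0.9667

The evidence increased P(H) from 0.7942 to 0.9667.


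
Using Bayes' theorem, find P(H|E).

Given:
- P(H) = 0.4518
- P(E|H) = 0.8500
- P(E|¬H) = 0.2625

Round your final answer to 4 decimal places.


Bayes' theorem: P(H|E) = P(E|H) × P(H) / P(E)

Step 1: Calculate P(E) using law of total probability
P(E) = P(E|H)P(H) + P(E|¬H)P(¬H)
     = 0.8500 × 0.4518 + 0.2625 × 0.5482
     = 0.38403000 + 0.14390250
     = 0.52793250

Step 2: Apply Bayes' theorem
P(H|E) = P(E|H) × P(H) / P(E)
       = 0.38403000 / 0.52793250
       = 0.7274


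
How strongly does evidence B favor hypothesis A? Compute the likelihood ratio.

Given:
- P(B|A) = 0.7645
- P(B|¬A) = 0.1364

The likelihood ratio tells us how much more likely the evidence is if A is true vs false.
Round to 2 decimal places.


Likelihood Ratio (LR) = P(B|A) / P(B|¬A)

LR = 0.7645 / 0.1364
   = 5.60

The evidence is 5.60 times more likely if A is true than if A is false.
Since LR > 1, the evidence supports A over ¬A.


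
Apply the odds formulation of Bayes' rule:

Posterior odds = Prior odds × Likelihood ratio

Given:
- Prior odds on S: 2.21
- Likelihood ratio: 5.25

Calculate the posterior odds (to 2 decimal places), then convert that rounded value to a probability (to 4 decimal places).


Step 1: Calculate posterior odds
Posterior odds = Prior odds × LR
               = 2.21 × 5.25
               = 11.60

Step 2: Convert to probability
P(S|E) = Posterior odds / (1 + Posterior odds)
       = 11.60 / (1 + 11.60)
       = 11.60 / 12.60
       = 0.9206

The evidence increased P(S) from 0.6885 to 0.9206.


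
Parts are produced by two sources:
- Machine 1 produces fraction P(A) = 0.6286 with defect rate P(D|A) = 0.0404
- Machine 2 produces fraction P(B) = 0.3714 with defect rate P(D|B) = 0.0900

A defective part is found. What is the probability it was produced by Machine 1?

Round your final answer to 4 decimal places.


Let A = from Machine 1, D = defective

Given:
- P(A) = 0.6286, P(B) = 0.3714
- P(D|A) = 0.0404, P(D|B) = 0.0900

Step 1: Find P(D)
P(D) = P(D|A)P(A) + P(D|B)P(B)
     = 0.0404 × 0.6286 + 0.0900 × 0.3714
     = 0.02539544 + 0.03342600
     = 0.05882144

Step 2: Apply Bayes' theorem
P(A|D) = P(D|A)P(A) / P(D)
       = 0.02539544 / 0.05882144
       = 0.4317


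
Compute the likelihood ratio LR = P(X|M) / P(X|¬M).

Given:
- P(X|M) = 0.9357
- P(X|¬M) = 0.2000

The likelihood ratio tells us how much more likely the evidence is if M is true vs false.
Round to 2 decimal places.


Likelihood Ratio (LR) = P(X|M) / P(X|¬M)

LR = 0.9357 / 0.2000
   = 4.68

The evidence is 4.68 times more likely if M is true than if M is false.
Because LR exceeds 1, X is evidence for M.


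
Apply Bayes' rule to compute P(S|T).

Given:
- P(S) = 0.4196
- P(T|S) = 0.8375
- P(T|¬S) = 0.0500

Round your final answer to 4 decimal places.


Bayes' theorem: P(S|T) = P(T|S) × P(S) / P(T)

Step 1: Calculate P(T) using law of total probability
P(T) = P(T|S)P(S) + P(T|¬S)P(¬S)
     = 0.8375 × 0.4196 + 0.0500 × 0.5804
     = 0.35141500 + 0.02902000
     = 0.38043500

Step 2: Apply Bayes' theorem
P(S|T) = P(T|S) × P(S) / P(T)
       = 0.35141500 / 0.38043500
       = 0.9237


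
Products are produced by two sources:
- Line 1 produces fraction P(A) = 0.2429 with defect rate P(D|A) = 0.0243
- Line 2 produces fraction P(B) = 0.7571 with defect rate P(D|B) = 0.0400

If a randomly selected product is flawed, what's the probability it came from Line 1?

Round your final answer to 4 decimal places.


Let A = from Line 1, D = flawed

Given:
- P(A) = 0.2429, P(B) = 0.7571
- P(D|A) = 0.0243, P(D|B) = 0.0400

Step 1: Find P(D)
P(D) = P(D|A)P(A) + P(D|B)P(B)
     = 0.0243 × 0.2429 + 0.0400 × 0.7571
     = 0.00590247 + 0.03028400
     = 0.03618647

Step 2: Apply Bayes' theorem
P(A|D) = P(D|A)P(A) / P(D)
       = 0.00590247 / 0.03618647
       = 0.1631


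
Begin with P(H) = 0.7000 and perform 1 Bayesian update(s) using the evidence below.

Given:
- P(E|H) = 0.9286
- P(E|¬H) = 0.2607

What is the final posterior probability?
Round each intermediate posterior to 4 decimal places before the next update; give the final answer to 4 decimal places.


Sequential Bayesian updating:

Initial prior: P(H) = 0.7000

Update 1:
  P(E) = 0.9286 × 0.7000 + 0.2607 × 0.3000 = 0.65002000 + 0.07821000 = 0.72823000
  P(H|E) = 0.65002000 / 0.72823000 = 0.8926

Final posterior: 0.8926


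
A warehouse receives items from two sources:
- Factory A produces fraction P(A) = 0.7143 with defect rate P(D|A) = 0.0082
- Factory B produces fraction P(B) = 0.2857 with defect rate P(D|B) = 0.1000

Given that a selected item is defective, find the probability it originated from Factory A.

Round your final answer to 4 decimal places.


Let A = from Factory A, D = defective

Given:
- P(A) = 0.7143, P(B) = 0.2857
- P(D|A) = 0.0082, P(D|B) = 0.1000

Step 1: Find P(D)
P(D) = P(D|A)P(A) + P(D|B)P(B)
     = 0.0082 × 0.7143 + 0.1000 × 0.2857
     = 0.00585726 + 0.02857000
     = 0.03442726

Step 2: Apply Bayes' theorem
P(A|D) = P(D|A)P(A) / P(D)
       = 0.00585726 / 0.03442726
       = 0.1701


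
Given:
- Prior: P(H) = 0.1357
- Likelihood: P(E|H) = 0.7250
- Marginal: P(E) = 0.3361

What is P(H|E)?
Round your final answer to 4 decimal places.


Using Bayes' theorem:

P(H|E) = P(E|H) × P(H) / P(E)
       = 0.7250 × 0.1357 / 0.3361
       = 0.09838250 / 0.3361
       = 0.2927

The evidence strengthens our belief in H.
Prior: 0.1357 → Posterior: 0.2927


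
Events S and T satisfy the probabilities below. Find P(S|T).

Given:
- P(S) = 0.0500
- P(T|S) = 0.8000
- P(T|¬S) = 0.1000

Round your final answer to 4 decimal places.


Bayes' theorem: P(S|T) = P(T|S) × P(S) / P(T)

Step 1: Calculate P(T) using law of total probability
P(T) = P(T|S)P(S) + P(T|¬S)P(¬S)
     = 0.8000 × 0.0500 + 0.1000 × 0.9500
     = 0.04000000 + 0.09500000
     = 0.13500000

Step 2: Apply Bayes' theorem
P(S|T) = P(T|S) × P(S) / P(T)
       = 0.04000000 / 0.13500000
       = 0.2963


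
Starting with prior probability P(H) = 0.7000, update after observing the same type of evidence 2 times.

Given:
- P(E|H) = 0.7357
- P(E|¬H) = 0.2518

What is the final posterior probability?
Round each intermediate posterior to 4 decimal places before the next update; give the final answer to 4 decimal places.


Sequential Bayesian updating:

Initial prior: P(H) = 0.7000

Update 1:
  P(E) = 0.7357 × 0.7000 + 0.2518 × 0.3000 = 0.51499000 + 0.07554000 = 0.59053000
  P(H|E) = 0.51499000 / 0.59053000 = 0.8721

Update 2:
  P(E) = 0.7357 × 0.8721 + 0.2518 × 0.1279 = 0.64160397 + 0.03220522 = 0.67380919
  P(H|E) = 0.64160397 / 0.67380919 = 0.9522

Final posterior: 0.9522


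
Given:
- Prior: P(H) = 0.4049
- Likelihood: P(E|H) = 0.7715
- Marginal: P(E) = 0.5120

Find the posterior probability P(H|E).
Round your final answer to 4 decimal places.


Using Bayes' theorem:

P(H|E) = P(E|H) × P(H) / P(E)
       = 0.7715 × 0.4049 / 0.5120
       = 0.31238035 / 0.5120
       = 0.6101

The evidence strengthens our belief in H.
Prior: 0.4049 → Posterior: 0.6101


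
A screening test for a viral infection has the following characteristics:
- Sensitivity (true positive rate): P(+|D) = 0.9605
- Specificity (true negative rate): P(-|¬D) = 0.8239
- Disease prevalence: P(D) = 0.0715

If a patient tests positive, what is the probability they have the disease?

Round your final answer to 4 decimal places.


Let D = has disease, + = positive test

Given:
- P(D) = 0.0715 (prevalence)
- P(+|D) = 0.9605 (sensitivity)
- P(-|¬D) = 0.8239 (specificity)
- P(+|¬D) = 0.1761 (false positive rate = 1 - specificity)

Step 1: Find P(+)
P(+) = P(+|D)P(D) + P(+|¬D)P(¬D)
     = 0.9605 × 0.0715 + 0.1761 × 0.9285
     = 0.06867575 + 0.16350885
     = 0.23218460

Step 2: Apply Bayes' theorem for P(D|+)
P(D|+) = P(+|D)P(D) / P(+)
       = 0.06867575 / 0.23218460
       = 0.2958


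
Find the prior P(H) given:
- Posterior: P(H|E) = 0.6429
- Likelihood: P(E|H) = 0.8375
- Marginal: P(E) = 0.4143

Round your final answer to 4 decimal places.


From Bayes' theorem: P(H|E) = P(E|H) × P(H) / P(E)

Rearranging for P(H):
P(H) = P(H|E) × P(E) / P(E|H)
     = 0.6429 × 0.4143 / 0.8375
     = 0.26635347 / 0.8375
     = 0.3180


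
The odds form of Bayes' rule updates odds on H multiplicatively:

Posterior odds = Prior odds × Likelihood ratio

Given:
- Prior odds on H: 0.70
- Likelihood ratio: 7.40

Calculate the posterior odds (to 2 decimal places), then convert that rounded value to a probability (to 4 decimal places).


Step 1: Calculate posterior odds
Posterior odds = Prior odds × LR
               = 0.70 × 7.40
               = 5.18

Step 2: Convert to probability
P(H|E) = Posterior odds / (1 + Posterior odds)
       = 5.18 / (1 + 5.18)
       = 5.18 / 6.18
       = 0.8382

The evidence increased P(H) from 0.4118 to 0.8382.


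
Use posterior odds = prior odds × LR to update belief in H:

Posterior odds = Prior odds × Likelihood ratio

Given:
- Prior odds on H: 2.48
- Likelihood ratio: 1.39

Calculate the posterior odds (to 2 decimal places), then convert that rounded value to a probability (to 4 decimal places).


Step 1: Calculate posterior odds
Posterior odds = Prior odds × LR
               = 2.48 × 1.39
               = 3.45

Step 2: Convert to probability
P(H|E) = Posterior odds / (1 + Posterior odds)
       = 3.45 / (1 + 3.45)
       = 3.45 / 4.45
       = 0.7753

The evidence increased P(H) from 0.7126 to 0.7753.


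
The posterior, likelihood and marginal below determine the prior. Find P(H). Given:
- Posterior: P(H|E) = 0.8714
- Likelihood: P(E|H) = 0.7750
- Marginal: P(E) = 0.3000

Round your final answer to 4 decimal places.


From Bayes' theorem: P(H|E) = P(E|H) × P(H) / P(E)

Rearranging for P(H):
P(H) = P(H|E) × P(E) / P(E|H)
     = 0.8714 × 0.3000 / 0.7750
     = 0.26142000 / 0.7750
     = 0.3373


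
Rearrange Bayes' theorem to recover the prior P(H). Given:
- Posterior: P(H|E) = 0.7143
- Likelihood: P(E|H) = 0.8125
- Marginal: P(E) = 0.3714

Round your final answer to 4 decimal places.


From Bayes' theorem: P(H|E) = P(E|H) × P(H) / P(E)

Rearranging for P(H):
P(H) = P(H|E) × P(E) / P(E|H)
     = 0.7143 × 0.3714 / 0.8125
     = 0.26529102 / 0.8125
     = 0.3265


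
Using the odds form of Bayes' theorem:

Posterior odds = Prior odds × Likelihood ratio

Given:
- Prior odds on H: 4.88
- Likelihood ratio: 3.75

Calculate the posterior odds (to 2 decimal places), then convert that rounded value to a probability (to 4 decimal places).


Step 1: Calculate posterior odds
Posterior odds = Prior odds × LR
               = 4.88 × 3.75
               = 18.30

Step 2: Convert to probability
P(H|E) = Posterior odds / (1 + Posterior odds)
       = 18.30 / (1 + 18.30)
       = 18.30 / 19.30
       = 0.9482

The evidence increased P(H) from 0.8299 to 0.9482.


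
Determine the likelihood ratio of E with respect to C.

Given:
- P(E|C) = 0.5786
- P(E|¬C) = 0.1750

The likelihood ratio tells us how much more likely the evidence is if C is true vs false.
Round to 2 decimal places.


Likelihood Ratio (LR) = P(E|C) / P(E|¬C)

LR = 0.5786 / 0.1750
   = 3.31

The evidence is 3.31 times more likely if C is true than if C is false.
Because LR exceeds 1, E is evidence for C.


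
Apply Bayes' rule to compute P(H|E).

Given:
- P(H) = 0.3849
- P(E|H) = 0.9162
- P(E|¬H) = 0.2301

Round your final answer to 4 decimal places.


Bayes' theorem: P(H|E) = P(E|H) × P(H) / P(E)

Step 1: Calculate P(E) using law of total probability
P(E) = P(E|H)P(H) + P(E|¬H)P(¬H)
     = 0.9162 × 0.3849 + 0.2301 × 0.6151
     = 0.35264538 + 0.14153451
     = 0.49417989

Step 2: Apply Bayes' theorem
P(H|E) = P(E|H) × P(H) / P(E)
       = 0.35264538 / 0.49417989
       = 0.7136


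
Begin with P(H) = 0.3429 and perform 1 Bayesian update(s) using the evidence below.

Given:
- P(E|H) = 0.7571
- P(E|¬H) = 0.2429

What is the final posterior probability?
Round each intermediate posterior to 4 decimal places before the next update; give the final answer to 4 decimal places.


Sequential Bayesian updating:

Initial prior: P(H) = 0.3429

Update 1:
  P(E) = 0.7571 × 0.3429 + 0.2429 × 0.6571 = 0.25960959 + 0.15960959 = 0.41921918
  P(H|E) = 0.25960959 / 0.41921918 = 0.6193

Final posterior: 0.6193


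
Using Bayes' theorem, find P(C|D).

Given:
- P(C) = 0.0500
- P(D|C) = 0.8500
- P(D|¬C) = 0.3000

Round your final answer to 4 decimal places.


Bayes' theorem: P(C|D) = P(D|C) × P(C) / P(D)

Step 1: Calculate P(D) using law of total probability
P(D) = P(D|C)P(C) + P(D|¬C)P(¬C)
     = 0.8500 × 0.0500 + 0.3000 × 0.9500
     = 0.04250000 + 0.28500000
     = 0.32750000

Step 2: Apply Bayes' theorem
P(C|D) = P(D|C) × P(C) / P(D)
       = 0.04250000 / 0.32750000
       = 0.1298


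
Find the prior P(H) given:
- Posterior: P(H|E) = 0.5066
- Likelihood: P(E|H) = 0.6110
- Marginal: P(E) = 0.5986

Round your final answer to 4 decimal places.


From Bayes' theorem: P(H|E) = P(E|H) × P(H) / P(E)

Rearranging for P(H):
P(H) = P(H|E) × P(E) / P(E|H)
     = 0.5066 × 0.5986 / 0.6110
     = 0.30325076 / 0.6110
     = 0.4963


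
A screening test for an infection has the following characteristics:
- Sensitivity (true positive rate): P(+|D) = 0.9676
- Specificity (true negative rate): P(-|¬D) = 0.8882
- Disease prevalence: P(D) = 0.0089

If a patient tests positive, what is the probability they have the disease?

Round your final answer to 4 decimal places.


Let D = has disease, + = positive test

Given:
- P(D) = 0.0089 (prevalence)
- P(+|D) = 0.9676 (sensitivity)
- P(-|¬D) = 0.8882 (specificity)
- P(+|¬D) = 0.1118 (false positive rate = 1 - specificity)

Step 1: Find P(+)
P(+) = P(+|D)P(D) + P(+|¬D)P(¬D)
     = 0.9676 × 0.0089 + 0.1118 × 0.9911
     = 0.00861164 + 0.11080498
     = 0.11941662

Step 2: Apply Bayes' theorem for P(D|+)
P(D|+) = P(+|D)P(D) / P(+)
       = 0.00861164 / 0.11941662
       = 0.0721


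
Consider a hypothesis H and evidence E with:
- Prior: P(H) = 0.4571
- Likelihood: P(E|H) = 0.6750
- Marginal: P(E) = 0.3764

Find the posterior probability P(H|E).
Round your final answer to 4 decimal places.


Using Bayes' theorem:

P(H|E) = P(E|H) × P(H) / P(E)
       = 0.6750 × 0.4571 / 0.3764
       = 0.30854250 / 0.3764
       = 0.8197

The evidence strengthens our belief in H.
Prior: 0.4571 → Posterior: 0.8197


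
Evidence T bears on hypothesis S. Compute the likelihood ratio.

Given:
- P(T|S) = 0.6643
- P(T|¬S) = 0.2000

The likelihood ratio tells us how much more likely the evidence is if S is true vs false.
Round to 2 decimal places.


Likelihood Ratio (LR) = P(T|S) / P(T|¬S)

LR = 0.6643 / 0.2000
   = 3.32

The evidence is 3.32 times more likely if S is true than if S is false.
LR > 1, so observing T raises the odds in favor of S.


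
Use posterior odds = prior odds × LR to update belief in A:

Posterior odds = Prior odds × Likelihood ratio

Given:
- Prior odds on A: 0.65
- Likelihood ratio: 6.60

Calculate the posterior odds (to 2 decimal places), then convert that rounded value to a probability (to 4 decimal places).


Step 1: Calculate posterior odds
Posterior odds = Prior odds × LR
               = 0.65 × 6.60
               = 4.29

Step 2: Convert to probability
P(A|E) = Posterior odds / (1 + Posterior odds)
       = 4.29 / (1 + 4.29)
       = 4.29 / 5.29
       = 0.8110

The evidence increased P(A) from 0.3939 to 0.8110.


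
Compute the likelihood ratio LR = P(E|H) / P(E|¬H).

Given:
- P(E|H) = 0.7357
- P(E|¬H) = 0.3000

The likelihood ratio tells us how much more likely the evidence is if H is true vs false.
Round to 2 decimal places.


Likelihood Ratio (LR) = P(E|H) / P(E|¬H)

LR = 0.7357 / 0.3000
   = 2.45

The evidence is 2.45 times more likely if H is true than if H is false.
LR > 1, so observing E raises the odds in favor of H.
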